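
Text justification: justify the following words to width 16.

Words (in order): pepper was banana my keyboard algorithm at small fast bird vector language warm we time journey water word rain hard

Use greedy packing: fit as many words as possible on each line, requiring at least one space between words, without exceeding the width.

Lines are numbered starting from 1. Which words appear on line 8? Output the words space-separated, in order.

Line 1: ['pepper', 'was'] (min_width=10, slack=6)
Line 2: ['banana', 'my'] (min_width=9, slack=7)
Line 3: ['keyboard'] (min_width=8, slack=8)
Line 4: ['algorithm', 'at'] (min_width=12, slack=4)
Line 5: ['small', 'fast', 'bird'] (min_width=15, slack=1)
Line 6: ['vector', 'language'] (min_width=15, slack=1)
Line 7: ['warm', 'we', 'time'] (min_width=12, slack=4)
Line 8: ['journey', 'water'] (min_width=13, slack=3)
Line 9: ['word', 'rain', 'hard'] (min_width=14, slack=2)

Answer: journey water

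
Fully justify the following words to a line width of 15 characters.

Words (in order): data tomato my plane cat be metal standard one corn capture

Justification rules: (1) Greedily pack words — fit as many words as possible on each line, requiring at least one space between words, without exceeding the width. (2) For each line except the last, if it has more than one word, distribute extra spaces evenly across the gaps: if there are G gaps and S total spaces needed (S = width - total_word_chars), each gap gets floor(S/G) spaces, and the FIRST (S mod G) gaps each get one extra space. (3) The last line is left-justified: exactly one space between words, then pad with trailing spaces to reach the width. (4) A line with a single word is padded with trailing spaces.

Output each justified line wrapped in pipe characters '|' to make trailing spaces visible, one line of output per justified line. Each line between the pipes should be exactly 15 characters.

Line 1: ['data', 'tomato', 'my'] (min_width=14, slack=1)
Line 2: ['plane', 'cat', 'be'] (min_width=12, slack=3)
Line 3: ['metal', 'standard'] (min_width=14, slack=1)
Line 4: ['one', 'corn'] (min_width=8, slack=7)
Line 5: ['capture'] (min_width=7, slack=8)

Answer: |data  tomato my|
|plane   cat  be|
|metal  standard|
|one        corn|
|capture        |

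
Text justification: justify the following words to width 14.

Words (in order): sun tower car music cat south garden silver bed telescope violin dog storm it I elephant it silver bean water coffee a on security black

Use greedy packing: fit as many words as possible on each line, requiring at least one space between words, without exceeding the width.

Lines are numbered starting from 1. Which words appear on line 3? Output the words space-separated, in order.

Answer: south garden

Derivation:
Line 1: ['sun', 'tower', 'car'] (min_width=13, slack=1)
Line 2: ['music', 'cat'] (min_width=9, slack=5)
Line 3: ['south', 'garden'] (min_width=12, slack=2)
Line 4: ['silver', 'bed'] (min_width=10, slack=4)
Line 5: ['telescope'] (min_width=9, slack=5)
Line 6: ['violin', 'dog'] (min_width=10, slack=4)
Line 7: ['storm', 'it', 'I'] (min_width=10, slack=4)
Line 8: ['elephant', 'it'] (min_width=11, slack=3)
Line 9: ['silver', 'bean'] (min_width=11, slack=3)
Line 10: ['water', 'coffee', 'a'] (min_width=14, slack=0)
Line 11: ['on', 'security'] (min_width=11, slack=3)
Line 12: ['black'] (min_width=5, slack=9)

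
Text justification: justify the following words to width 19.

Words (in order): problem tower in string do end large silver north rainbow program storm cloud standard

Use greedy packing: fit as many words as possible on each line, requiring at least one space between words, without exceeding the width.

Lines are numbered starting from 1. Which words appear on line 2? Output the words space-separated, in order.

Line 1: ['problem', 'tower', 'in'] (min_width=16, slack=3)
Line 2: ['string', 'do', 'end', 'large'] (min_width=19, slack=0)
Line 3: ['silver', 'north'] (min_width=12, slack=7)
Line 4: ['rainbow', 'program'] (min_width=15, slack=4)
Line 5: ['storm', 'cloud'] (min_width=11, slack=8)
Line 6: ['standard'] (min_width=8, slack=11)

Answer: string do end large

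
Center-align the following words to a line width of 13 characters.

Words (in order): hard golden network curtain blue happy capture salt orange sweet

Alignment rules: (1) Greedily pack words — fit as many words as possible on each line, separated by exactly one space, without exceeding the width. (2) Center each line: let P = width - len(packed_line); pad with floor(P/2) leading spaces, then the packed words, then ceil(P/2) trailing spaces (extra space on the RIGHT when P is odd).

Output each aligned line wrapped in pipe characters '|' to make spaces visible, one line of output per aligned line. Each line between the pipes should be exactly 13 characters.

Answer: | hard golden |
|   network   |
|curtain blue |
|happy capture|
| salt orange |
|    sweet    |

Derivation:
Line 1: ['hard', 'golden'] (min_width=11, slack=2)
Line 2: ['network'] (min_width=7, slack=6)
Line 3: ['curtain', 'blue'] (min_width=12, slack=1)
Line 4: ['happy', 'capture'] (min_width=13, slack=0)
Line 5: ['salt', 'orange'] (min_width=11, slack=2)
Line 6: ['sweet'] (min_width=5, slack=8)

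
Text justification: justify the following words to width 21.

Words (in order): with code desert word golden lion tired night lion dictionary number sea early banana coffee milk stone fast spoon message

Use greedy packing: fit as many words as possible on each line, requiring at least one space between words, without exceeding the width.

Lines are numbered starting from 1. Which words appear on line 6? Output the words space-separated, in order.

Line 1: ['with', 'code', 'desert', 'word'] (min_width=21, slack=0)
Line 2: ['golden', 'lion', 'tired'] (min_width=17, slack=4)
Line 3: ['night', 'lion', 'dictionary'] (min_width=21, slack=0)
Line 4: ['number', 'sea', 'early'] (min_width=16, slack=5)
Line 5: ['banana', 'coffee', 'milk'] (min_width=18, slack=3)
Line 6: ['stone', 'fast', 'spoon'] (min_width=16, slack=5)
Line 7: ['message'] (min_width=7, slack=14)

Answer: stone fast spoon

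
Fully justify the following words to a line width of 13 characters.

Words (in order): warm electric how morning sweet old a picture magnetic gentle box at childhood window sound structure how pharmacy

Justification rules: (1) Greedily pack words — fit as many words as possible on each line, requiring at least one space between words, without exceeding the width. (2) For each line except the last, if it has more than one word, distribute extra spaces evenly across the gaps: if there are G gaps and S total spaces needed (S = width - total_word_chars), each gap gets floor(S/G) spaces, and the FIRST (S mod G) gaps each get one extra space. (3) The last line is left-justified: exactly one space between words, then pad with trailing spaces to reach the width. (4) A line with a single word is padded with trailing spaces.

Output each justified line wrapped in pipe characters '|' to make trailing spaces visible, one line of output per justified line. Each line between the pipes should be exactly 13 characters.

Line 1: ['warm', 'electric'] (min_width=13, slack=0)
Line 2: ['how', 'morning'] (min_width=11, slack=2)
Line 3: ['sweet', 'old', 'a'] (min_width=11, slack=2)
Line 4: ['picture'] (min_width=7, slack=6)
Line 5: ['magnetic'] (min_width=8, slack=5)
Line 6: ['gentle', 'box', 'at'] (min_width=13, slack=0)
Line 7: ['childhood'] (min_width=9, slack=4)
Line 8: ['window', 'sound'] (min_width=12, slack=1)
Line 9: ['structure', 'how'] (min_width=13, slack=0)
Line 10: ['pharmacy'] (min_width=8, slack=5)

Answer: |warm electric|
|how   morning|
|sweet  old  a|
|picture      |
|magnetic     |
|gentle box at|
|childhood    |
|window  sound|
|structure how|
|pharmacy     |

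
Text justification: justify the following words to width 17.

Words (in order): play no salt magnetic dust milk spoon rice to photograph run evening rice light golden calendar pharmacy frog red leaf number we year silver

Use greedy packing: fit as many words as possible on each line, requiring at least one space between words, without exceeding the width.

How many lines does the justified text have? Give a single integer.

Answer: 10

Derivation:
Line 1: ['play', 'no', 'salt'] (min_width=12, slack=5)
Line 2: ['magnetic', 'dust'] (min_width=13, slack=4)
Line 3: ['milk', 'spoon', 'rice'] (min_width=15, slack=2)
Line 4: ['to', 'photograph', 'run'] (min_width=17, slack=0)
Line 5: ['evening', 'rice'] (min_width=12, slack=5)
Line 6: ['light', 'golden'] (min_width=12, slack=5)
Line 7: ['calendar', 'pharmacy'] (min_width=17, slack=0)
Line 8: ['frog', 'red', 'leaf'] (min_width=13, slack=4)
Line 9: ['number', 'we', 'year'] (min_width=14, slack=3)
Line 10: ['silver'] (min_width=6, slack=11)
Total lines: 10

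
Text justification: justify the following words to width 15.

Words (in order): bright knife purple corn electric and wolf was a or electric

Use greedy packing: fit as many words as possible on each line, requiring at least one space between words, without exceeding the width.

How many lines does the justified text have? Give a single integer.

Answer: 5

Derivation:
Line 1: ['bright', 'knife'] (min_width=12, slack=3)
Line 2: ['purple', 'corn'] (min_width=11, slack=4)
Line 3: ['electric', 'and'] (min_width=12, slack=3)
Line 4: ['wolf', 'was', 'a', 'or'] (min_width=13, slack=2)
Line 5: ['electric'] (min_width=8, slack=7)
Total lines: 5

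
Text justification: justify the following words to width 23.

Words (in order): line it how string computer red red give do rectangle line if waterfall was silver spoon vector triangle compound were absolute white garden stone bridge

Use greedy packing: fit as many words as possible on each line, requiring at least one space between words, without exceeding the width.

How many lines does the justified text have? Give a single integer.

Line 1: ['line', 'it', 'how', 'string'] (min_width=18, slack=5)
Line 2: ['computer', 'red', 'red', 'give'] (min_width=21, slack=2)
Line 3: ['do', 'rectangle', 'line', 'if'] (min_width=20, slack=3)
Line 4: ['waterfall', 'was', 'silver'] (min_width=20, slack=3)
Line 5: ['spoon', 'vector', 'triangle'] (min_width=21, slack=2)
Line 6: ['compound', 'were', 'absolute'] (min_width=22, slack=1)
Line 7: ['white', 'garden', 'stone'] (min_width=18, slack=5)
Line 8: ['bridge'] (min_width=6, slack=17)
Total lines: 8

Answer: 8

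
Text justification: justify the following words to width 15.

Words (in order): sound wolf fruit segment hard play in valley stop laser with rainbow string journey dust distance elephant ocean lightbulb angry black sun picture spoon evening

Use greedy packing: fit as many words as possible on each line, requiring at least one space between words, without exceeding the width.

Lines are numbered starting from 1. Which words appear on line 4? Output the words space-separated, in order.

Answer: valley stop

Derivation:
Line 1: ['sound', 'wolf'] (min_width=10, slack=5)
Line 2: ['fruit', 'segment'] (min_width=13, slack=2)
Line 3: ['hard', 'play', 'in'] (min_width=12, slack=3)
Line 4: ['valley', 'stop'] (min_width=11, slack=4)
Line 5: ['laser', 'with'] (min_width=10, slack=5)
Line 6: ['rainbow', 'string'] (min_width=14, slack=1)
Line 7: ['journey', 'dust'] (min_width=12, slack=3)
Line 8: ['distance'] (min_width=8, slack=7)
Line 9: ['elephant', 'ocean'] (min_width=14, slack=1)
Line 10: ['lightbulb', 'angry'] (min_width=15, slack=0)
Line 11: ['black', 'sun'] (min_width=9, slack=6)
Line 12: ['picture', 'spoon'] (min_width=13, slack=2)
Line 13: ['evening'] (min_width=7, slack=8)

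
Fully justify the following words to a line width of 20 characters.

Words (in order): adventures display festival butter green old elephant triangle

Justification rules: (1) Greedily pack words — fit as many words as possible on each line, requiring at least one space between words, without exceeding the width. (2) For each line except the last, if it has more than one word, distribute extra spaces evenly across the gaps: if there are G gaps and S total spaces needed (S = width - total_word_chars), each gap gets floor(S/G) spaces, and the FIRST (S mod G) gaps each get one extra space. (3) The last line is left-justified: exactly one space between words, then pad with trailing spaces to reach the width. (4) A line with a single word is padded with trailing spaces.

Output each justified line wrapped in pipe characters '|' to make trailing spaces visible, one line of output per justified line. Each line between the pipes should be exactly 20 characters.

Line 1: ['adventures', 'display'] (min_width=18, slack=2)
Line 2: ['festival', 'butter'] (min_width=15, slack=5)
Line 3: ['green', 'old', 'elephant'] (min_width=18, slack=2)
Line 4: ['triangle'] (min_width=8, slack=12)

Answer: |adventures   display|
|festival      butter|
|green  old  elephant|
|triangle            |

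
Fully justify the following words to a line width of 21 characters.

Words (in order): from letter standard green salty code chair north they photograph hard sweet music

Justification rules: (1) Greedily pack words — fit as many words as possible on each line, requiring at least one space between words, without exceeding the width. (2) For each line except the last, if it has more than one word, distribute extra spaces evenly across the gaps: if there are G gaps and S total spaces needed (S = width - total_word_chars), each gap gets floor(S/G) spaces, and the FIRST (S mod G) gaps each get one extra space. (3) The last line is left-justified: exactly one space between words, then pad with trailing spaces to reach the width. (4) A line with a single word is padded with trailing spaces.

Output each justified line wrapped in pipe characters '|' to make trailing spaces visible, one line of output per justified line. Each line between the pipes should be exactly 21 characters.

Answer: |from  letter standard|
|green    salty   code|
|chair    north   they|
|photograph hard sweet|
|music                |

Derivation:
Line 1: ['from', 'letter', 'standard'] (min_width=20, slack=1)
Line 2: ['green', 'salty', 'code'] (min_width=16, slack=5)
Line 3: ['chair', 'north', 'they'] (min_width=16, slack=5)
Line 4: ['photograph', 'hard', 'sweet'] (min_width=21, slack=0)
Line 5: ['music'] (min_width=5, slack=16)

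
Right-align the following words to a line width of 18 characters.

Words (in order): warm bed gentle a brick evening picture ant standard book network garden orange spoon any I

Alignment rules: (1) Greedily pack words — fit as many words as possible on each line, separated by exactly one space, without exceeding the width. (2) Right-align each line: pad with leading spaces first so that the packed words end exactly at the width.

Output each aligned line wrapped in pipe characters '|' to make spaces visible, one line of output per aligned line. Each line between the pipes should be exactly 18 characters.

Answer: | warm bed gentle a|
|     brick evening|
|       picture ant|
|     standard book|
|    network garden|
|orange spoon any I|

Derivation:
Line 1: ['warm', 'bed', 'gentle', 'a'] (min_width=17, slack=1)
Line 2: ['brick', 'evening'] (min_width=13, slack=5)
Line 3: ['picture', 'ant'] (min_width=11, slack=7)
Line 4: ['standard', 'book'] (min_width=13, slack=5)
Line 5: ['network', 'garden'] (min_width=14, slack=4)
Line 6: ['orange', 'spoon', 'any', 'I'] (min_width=18, slack=0)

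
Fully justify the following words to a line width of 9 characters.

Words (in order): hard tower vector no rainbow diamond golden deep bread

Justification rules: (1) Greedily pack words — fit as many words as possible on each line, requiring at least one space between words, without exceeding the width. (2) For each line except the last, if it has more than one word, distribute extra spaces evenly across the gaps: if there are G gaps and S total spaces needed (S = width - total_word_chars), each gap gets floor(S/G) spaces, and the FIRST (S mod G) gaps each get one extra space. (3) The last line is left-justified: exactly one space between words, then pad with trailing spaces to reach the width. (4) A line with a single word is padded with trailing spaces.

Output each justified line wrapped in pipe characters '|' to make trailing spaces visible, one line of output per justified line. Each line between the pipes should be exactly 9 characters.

Line 1: ['hard'] (min_width=4, slack=5)
Line 2: ['tower'] (min_width=5, slack=4)
Line 3: ['vector', 'no'] (min_width=9, slack=0)
Line 4: ['rainbow'] (min_width=7, slack=2)
Line 5: ['diamond'] (min_width=7, slack=2)
Line 6: ['golden'] (min_width=6, slack=3)
Line 7: ['deep'] (min_width=4, slack=5)
Line 8: ['bread'] (min_width=5, slack=4)

Answer: |hard     |
|tower    |
|vector no|
|rainbow  |
|diamond  |
|golden   |
|deep     |
|bread    |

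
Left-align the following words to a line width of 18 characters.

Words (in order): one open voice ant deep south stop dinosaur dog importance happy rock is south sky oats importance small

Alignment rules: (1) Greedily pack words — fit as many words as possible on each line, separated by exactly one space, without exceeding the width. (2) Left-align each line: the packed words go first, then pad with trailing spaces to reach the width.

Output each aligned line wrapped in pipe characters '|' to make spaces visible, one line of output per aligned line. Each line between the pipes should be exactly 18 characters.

Answer: |one open voice ant|
|deep south stop   |
|dinosaur dog      |
|importance happy  |
|rock is south sky |
|oats importance   |
|small             |

Derivation:
Line 1: ['one', 'open', 'voice', 'ant'] (min_width=18, slack=0)
Line 2: ['deep', 'south', 'stop'] (min_width=15, slack=3)
Line 3: ['dinosaur', 'dog'] (min_width=12, slack=6)
Line 4: ['importance', 'happy'] (min_width=16, slack=2)
Line 5: ['rock', 'is', 'south', 'sky'] (min_width=17, slack=1)
Line 6: ['oats', 'importance'] (min_width=15, slack=3)
Line 7: ['small'] (min_width=5, slack=13)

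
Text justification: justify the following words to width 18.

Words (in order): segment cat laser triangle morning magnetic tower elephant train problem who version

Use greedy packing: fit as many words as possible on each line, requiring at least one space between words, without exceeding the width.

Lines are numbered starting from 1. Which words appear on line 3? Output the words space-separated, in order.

Line 1: ['segment', 'cat', 'laser'] (min_width=17, slack=1)
Line 2: ['triangle', 'morning'] (min_width=16, slack=2)
Line 3: ['magnetic', 'tower'] (min_width=14, slack=4)
Line 4: ['elephant', 'train'] (min_width=14, slack=4)
Line 5: ['problem', 'who'] (min_width=11, slack=7)
Line 6: ['version'] (min_width=7, slack=11)

Answer: magnetic tower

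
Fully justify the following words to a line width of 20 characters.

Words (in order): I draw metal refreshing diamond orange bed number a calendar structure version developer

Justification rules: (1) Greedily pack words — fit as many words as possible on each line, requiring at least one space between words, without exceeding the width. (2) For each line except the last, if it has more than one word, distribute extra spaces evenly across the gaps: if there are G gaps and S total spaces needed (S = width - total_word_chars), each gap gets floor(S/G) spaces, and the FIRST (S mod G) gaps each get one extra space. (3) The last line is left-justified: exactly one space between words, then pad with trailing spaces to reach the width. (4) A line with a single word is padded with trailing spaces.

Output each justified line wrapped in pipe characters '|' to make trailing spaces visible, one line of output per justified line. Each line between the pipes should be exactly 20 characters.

Answer: |I     draw     metal|
|refreshing   diamond|
|orange  bed number a|
|calendar   structure|
|version developer   |

Derivation:
Line 1: ['I', 'draw', 'metal'] (min_width=12, slack=8)
Line 2: ['refreshing', 'diamond'] (min_width=18, slack=2)
Line 3: ['orange', 'bed', 'number', 'a'] (min_width=19, slack=1)
Line 4: ['calendar', 'structure'] (min_width=18, slack=2)
Line 5: ['version', 'developer'] (min_width=17, slack=3)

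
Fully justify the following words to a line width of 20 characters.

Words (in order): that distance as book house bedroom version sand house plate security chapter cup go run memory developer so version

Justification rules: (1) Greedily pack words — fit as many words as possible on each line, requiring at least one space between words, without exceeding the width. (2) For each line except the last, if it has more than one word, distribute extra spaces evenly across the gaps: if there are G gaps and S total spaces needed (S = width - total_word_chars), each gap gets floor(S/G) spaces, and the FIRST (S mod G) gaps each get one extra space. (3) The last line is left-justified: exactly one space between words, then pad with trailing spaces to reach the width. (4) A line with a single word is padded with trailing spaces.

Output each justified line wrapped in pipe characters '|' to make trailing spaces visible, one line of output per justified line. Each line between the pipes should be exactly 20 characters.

Answer: |that   distance   as|
|book  house  bedroom|
|version  sand  house|
|plate       security|
|chapter  cup  go run|
|memory  developer so|
|version             |

Derivation:
Line 1: ['that', 'distance', 'as'] (min_width=16, slack=4)
Line 2: ['book', 'house', 'bedroom'] (min_width=18, slack=2)
Line 3: ['version', 'sand', 'house'] (min_width=18, slack=2)
Line 4: ['plate', 'security'] (min_width=14, slack=6)
Line 5: ['chapter', 'cup', 'go', 'run'] (min_width=18, slack=2)
Line 6: ['memory', 'developer', 'so'] (min_width=19, slack=1)
Line 7: ['version'] (min_width=7, slack=13)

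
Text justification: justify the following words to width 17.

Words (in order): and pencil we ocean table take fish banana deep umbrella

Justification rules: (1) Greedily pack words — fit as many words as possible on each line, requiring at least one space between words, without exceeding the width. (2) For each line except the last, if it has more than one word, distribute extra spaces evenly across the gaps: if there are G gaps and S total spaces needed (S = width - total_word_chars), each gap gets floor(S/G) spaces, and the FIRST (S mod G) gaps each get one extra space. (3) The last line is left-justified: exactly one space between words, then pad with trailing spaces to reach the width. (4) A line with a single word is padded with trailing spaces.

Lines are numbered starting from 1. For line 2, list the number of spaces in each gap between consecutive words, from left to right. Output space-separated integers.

Answer: 2 1

Derivation:
Line 1: ['and', 'pencil', 'we'] (min_width=13, slack=4)
Line 2: ['ocean', 'table', 'take'] (min_width=16, slack=1)
Line 3: ['fish', 'banana', 'deep'] (min_width=16, slack=1)
Line 4: ['umbrella'] (min_width=8, slack=9)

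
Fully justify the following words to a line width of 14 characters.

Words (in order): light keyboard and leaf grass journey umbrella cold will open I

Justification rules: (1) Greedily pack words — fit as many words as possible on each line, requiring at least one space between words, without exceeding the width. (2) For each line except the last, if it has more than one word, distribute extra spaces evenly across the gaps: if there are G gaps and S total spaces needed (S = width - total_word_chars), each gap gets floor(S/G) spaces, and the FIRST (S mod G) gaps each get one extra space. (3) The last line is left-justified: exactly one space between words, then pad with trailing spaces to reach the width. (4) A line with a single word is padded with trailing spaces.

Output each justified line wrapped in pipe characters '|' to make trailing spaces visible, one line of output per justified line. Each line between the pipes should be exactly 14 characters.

Line 1: ['light', 'keyboard'] (min_width=14, slack=0)
Line 2: ['and', 'leaf', 'grass'] (min_width=14, slack=0)
Line 3: ['journey'] (min_width=7, slack=7)
Line 4: ['umbrella', 'cold'] (min_width=13, slack=1)
Line 5: ['will', 'open', 'I'] (min_width=11, slack=3)

Answer: |light keyboard|
|and leaf grass|
|journey       |
|umbrella  cold|
|will open I   |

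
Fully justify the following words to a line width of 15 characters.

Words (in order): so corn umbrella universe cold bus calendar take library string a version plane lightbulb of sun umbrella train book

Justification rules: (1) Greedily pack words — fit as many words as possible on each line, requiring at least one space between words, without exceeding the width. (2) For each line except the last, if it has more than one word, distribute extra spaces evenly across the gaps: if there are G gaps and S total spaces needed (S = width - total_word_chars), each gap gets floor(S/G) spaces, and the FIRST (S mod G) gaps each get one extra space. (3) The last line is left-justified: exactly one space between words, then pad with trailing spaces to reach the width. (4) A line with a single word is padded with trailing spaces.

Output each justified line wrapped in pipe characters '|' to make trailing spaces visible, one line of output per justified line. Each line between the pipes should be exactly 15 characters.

Line 1: ['so', 'corn'] (min_width=7, slack=8)
Line 2: ['umbrella'] (min_width=8, slack=7)
Line 3: ['universe', 'cold'] (min_width=13, slack=2)
Line 4: ['bus', 'calendar'] (min_width=12, slack=3)
Line 5: ['take', 'library'] (min_width=12, slack=3)
Line 6: ['string', 'a'] (min_width=8, slack=7)
Line 7: ['version', 'plane'] (min_width=13, slack=2)
Line 8: ['lightbulb', 'of'] (min_width=12, slack=3)
Line 9: ['sun', 'umbrella'] (min_width=12, slack=3)
Line 10: ['train', 'book'] (min_width=10, slack=5)

Answer: |so         corn|
|umbrella       |
|universe   cold|
|bus    calendar|
|take    library|
|string        a|
|version   plane|
|lightbulb    of|
|sun    umbrella|
|train book     |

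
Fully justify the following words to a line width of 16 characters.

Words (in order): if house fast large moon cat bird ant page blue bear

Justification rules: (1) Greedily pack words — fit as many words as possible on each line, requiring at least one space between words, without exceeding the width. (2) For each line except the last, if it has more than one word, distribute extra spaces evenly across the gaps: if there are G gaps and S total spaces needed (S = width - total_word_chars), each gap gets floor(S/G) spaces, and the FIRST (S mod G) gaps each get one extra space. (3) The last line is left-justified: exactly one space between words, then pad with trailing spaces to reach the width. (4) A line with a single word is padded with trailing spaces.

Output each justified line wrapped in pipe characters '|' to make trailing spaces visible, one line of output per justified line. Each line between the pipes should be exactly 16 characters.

Line 1: ['if', 'house', 'fast'] (min_width=13, slack=3)
Line 2: ['large', 'moon', 'cat'] (min_width=14, slack=2)
Line 3: ['bird', 'ant', 'page'] (min_width=13, slack=3)
Line 4: ['blue', 'bear'] (min_width=9, slack=7)

Answer: |if   house  fast|
|large  moon  cat|
|bird   ant  page|
|blue bear       |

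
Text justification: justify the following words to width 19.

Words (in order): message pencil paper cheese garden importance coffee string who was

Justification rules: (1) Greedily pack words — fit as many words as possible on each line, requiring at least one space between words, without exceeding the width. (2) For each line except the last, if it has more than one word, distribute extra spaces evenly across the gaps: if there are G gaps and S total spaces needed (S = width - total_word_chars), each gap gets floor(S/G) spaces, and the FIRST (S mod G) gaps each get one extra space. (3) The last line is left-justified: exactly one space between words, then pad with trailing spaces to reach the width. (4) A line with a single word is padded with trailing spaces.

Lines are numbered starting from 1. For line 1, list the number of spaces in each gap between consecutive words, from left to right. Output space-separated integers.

Line 1: ['message', 'pencil'] (min_width=14, slack=5)
Line 2: ['paper', 'cheese', 'garden'] (min_width=19, slack=0)
Line 3: ['importance', 'coffee'] (min_width=17, slack=2)
Line 4: ['string', 'who', 'was'] (min_width=14, slack=5)

Answer: 6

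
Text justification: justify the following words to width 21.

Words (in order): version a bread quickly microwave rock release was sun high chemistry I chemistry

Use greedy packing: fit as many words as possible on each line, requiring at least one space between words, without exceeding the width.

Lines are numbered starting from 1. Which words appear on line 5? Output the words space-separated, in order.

Line 1: ['version', 'a', 'bread'] (min_width=15, slack=6)
Line 2: ['quickly', 'microwave'] (min_width=17, slack=4)
Line 3: ['rock', 'release', 'was', 'sun'] (min_width=20, slack=1)
Line 4: ['high', 'chemistry', 'I'] (min_width=16, slack=5)
Line 5: ['chemistry'] (min_width=9, slack=12)

Answer: chemistry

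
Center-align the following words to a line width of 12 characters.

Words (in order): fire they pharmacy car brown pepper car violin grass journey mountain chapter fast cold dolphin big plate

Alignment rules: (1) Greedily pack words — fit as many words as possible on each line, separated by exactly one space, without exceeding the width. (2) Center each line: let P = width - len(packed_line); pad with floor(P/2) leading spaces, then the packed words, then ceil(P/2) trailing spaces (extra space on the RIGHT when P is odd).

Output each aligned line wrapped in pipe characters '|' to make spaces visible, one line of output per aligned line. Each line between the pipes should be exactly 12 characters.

Line 1: ['fire', 'they'] (min_width=9, slack=3)
Line 2: ['pharmacy', 'car'] (min_width=12, slack=0)
Line 3: ['brown', 'pepper'] (min_width=12, slack=0)
Line 4: ['car', 'violin'] (min_width=10, slack=2)
Line 5: ['grass'] (min_width=5, slack=7)
Line 6: ['journey'] (min_width=7, slack=5)
Line 7: ['mountain'] (min_width=8, slack=4)
Line 8: ['chapter', 'fast'] (min_width=12, slack=0)
Line 9: ['cold', 'dolphin'] (min_width=12, slack=0)
Line 10: ['big', 'plate'] (min_width=9, slack=3)

Answer: | fire they  |
|pharmacy car|
|brown pepper|
| car violin |
|   grass    |
|  journey   |
|  mountain  |
|chapter fast|
|cold dolphin|
| big plate  |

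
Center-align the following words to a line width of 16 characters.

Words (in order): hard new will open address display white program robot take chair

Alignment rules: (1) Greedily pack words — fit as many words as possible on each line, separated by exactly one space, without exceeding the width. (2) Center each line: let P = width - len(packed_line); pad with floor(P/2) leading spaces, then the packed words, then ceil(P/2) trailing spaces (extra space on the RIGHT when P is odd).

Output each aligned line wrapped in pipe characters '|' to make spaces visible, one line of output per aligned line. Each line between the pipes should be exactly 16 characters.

Answer: | hard new will  |
|  open address  |
| display white  |
| program robot  |
|   take chair   |

Derivation:
Line 1: ['hard', 'new', 'will'] (min_width=13, slack=3)
Line 2: ['open', 'address'] (min_width=12, slack=4)
Line 3: ['display', 'white'] (min_width=13, slack=3)
Line 4: ['program', 'robot'] (min_width=13, slack=3)
Line 5: ['take', 'chair'] (min_width=10, slack=6)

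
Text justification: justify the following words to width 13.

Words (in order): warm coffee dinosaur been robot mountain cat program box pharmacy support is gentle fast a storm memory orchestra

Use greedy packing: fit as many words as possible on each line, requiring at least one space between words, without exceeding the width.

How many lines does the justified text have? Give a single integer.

Line 1: ['warm', 'coffee'] (min_width=11, slack=2)
Line 2: ['dinosaur', 'been'] (min_width=13, slack=0)
Line 3: ['robot'] (min_width=5, slack=8)
Line 4: ['mountain', 'cat'] (min_width=12, slack=1)
Line 5: ['program', 'box'] (min_width=11, slack=2)
Line 6: ['pharmacy'] (min_width=8, slack=5)
Line 7: ['support', 'is'] (min_width=10, slack=3)
Line 8: ['gentle', 'fast', 'a'] (min_width=13, slack=0)
Line 9: ['storm', 'memory'] (min_width=12, slack=1)
Line 10: ['orchestra'] (min_width=9, slack=4)
Total lines: 10

Answer: 10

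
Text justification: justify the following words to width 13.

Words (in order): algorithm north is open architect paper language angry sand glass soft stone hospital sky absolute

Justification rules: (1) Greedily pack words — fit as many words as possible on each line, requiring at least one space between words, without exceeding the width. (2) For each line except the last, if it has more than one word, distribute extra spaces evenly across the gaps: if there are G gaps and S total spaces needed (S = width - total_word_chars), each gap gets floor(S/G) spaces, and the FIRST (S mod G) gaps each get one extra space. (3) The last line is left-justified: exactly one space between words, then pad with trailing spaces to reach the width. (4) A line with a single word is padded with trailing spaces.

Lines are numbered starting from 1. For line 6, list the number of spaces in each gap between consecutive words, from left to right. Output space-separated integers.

Answer: 4

Derivation:
Line 1: ['algorithm'] (min_width=9, slack=4)
Line 2: ['north', 'is', 'open'] (min_width=13, slack=0)
Line 3: ['architect'] (min_width=9, slack=4)
Line 4: ['paper'] (min_width=5, slack=8)
Line 5: ['language'] (min_width=8, slack=5)
Line 6: ['angry', 'sand'] (min_width=10, slack=3)
Line 7: ['glass', 'soft'] (min_width=10, slack=3)
Line 8: ['stone'] (min_width=5, slack=8)
Line 9: ['hospital', 'sky'] (min_width=12, slack=1)
Line 10: ['absolute'] (min_width=8, slack=5)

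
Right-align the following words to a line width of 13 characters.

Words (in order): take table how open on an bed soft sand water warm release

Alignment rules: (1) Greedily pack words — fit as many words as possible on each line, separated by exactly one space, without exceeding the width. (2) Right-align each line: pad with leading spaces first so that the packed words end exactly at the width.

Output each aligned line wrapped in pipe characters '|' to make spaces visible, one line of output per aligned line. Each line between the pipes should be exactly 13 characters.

Answer: |   take table|
|  how open on|
|  an bed soft|
|   sand water|
| warm release|

Derivation:
Line 1: ['take', 'table'] (min_width=10, slack=3)
Line 2: ['how', 'open', 'on'] (min_width=11, slack=2)
Line 3: ['an', 'bed', 'soft'] (min_width=11, slack=2)
Line 4: ['sand', 'water'] (min_width=10, slack=3)
Line 5: ['warm', 'release'] (min_width=12, slack=1)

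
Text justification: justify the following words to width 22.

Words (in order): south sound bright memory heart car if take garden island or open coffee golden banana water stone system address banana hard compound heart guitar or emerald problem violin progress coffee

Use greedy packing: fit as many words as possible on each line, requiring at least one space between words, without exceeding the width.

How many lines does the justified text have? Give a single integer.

Answer: 10

Derivation:
Line 1: ['south', 'sound', 'bright'] (min_width=18, slack=4)
Line 2: ['memory', 'heart', 'car', 'if'] (min_width=19, slack=3)
Line 3: ['take', 'garden', 'island', 'or'] (min_width=21, slack=1)
Line 4: ['open', 'coffee', 'golden'] (min_width=18, slack=4)
Line 5: ['banana', 'water', 'stone'] (min_width=18, slack=4)
Line 6: ['system', 'address', 'banana'] (min_width=21, slack=1)
Line 7: ['hard', 'compound', 'heart'] (min_width=19, slack=3)
Line 8: ['guitar', 'or', 'emerald'] (min_width=17, slack=5)
Line 9: ['problem', 'violin'] (min_width=14, slack=8)
Line 10: ['progress', 'coffee'] (min_width=15, slack=7)
Total lines: 10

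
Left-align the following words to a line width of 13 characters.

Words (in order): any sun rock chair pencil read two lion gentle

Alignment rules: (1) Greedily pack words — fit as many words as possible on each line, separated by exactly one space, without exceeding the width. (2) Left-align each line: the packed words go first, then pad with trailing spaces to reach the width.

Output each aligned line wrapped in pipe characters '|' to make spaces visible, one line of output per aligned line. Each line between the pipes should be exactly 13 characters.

Line 1: ['any', 'sun', 'rock'] (min_width=12, slack=1)
Line 2: ['chair', 'pencil'] (min_width=12, slack=1)
Line 3: ['read', 'two', 'lion'] (min_width=13, slack=0)
Line 4: ['gentle'] (min_width=6, slack=7)

Answer: |any sun rock |
|chair pencil |
|read two lion|
|gentle       |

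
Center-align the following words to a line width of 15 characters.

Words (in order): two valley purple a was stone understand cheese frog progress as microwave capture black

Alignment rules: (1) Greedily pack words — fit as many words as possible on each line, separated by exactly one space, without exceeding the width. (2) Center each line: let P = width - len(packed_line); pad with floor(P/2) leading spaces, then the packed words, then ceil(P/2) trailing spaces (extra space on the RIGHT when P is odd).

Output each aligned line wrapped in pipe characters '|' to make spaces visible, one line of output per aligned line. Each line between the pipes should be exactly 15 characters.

Answer: |  two valley   |
| purple a was  |
|     stone     |
|  understand   |
|  cheese frog  |
|  progress as  |
|   microwave   |
| capture black |

Derivation:
Line 1: ['two', 'valley'] (min_width=10, slack=5)
Line 2: ['purple', 'a', 'was'] (min_width=12, slack=3)
Line 3: ['stone'] (min_width=5, slack=10)
Line 4: ['understand'] (min_width=10, slack=5)
Line 5: ['cheese', 'frog'] (min_width=11, slack=4)
Line 6: ['progress', 'as'] (min_width=11, slack=4)
Line 7: ['microwave'] (min_width=9, slack=6)
Line 8: ['capture', 'black'] (min_width=13, slack=2)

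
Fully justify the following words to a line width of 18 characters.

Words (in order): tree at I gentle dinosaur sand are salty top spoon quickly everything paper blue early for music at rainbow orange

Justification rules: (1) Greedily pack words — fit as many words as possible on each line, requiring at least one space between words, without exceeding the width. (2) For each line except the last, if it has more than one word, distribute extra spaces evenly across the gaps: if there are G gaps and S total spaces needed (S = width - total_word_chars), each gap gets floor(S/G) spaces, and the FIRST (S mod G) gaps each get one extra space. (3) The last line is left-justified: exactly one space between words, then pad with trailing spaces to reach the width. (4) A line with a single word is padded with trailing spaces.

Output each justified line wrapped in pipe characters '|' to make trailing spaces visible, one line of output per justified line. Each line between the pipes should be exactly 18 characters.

Line 1: ['tree', 'at', 'I', 'gentle'] (min_width=16, slack=2)
Line 2: ['dinosaur', 'sand', 'are'] (min_width=17, slack=1)
Line 3: ['salty', 'top', 'spoon'] (min_width=15, slack=3)
Line 4: ['quickly', 'everything'] (min_width=18, slack=0)
Line 5: ['paper', 'blue', 'early'] (min_width=16, slack=2)
Line 6: ['for', 'music', 'at'] (min_width=12, slack=6)
Line 7: ['rainbow', 'orange'] (min_width=14, slack=4)

Answer: |tree  at  I gentle|
|dinosaur  sand are|
|salty   top  spoon|
|quickly everything|
|paper  blue  early|
|for    music    at|
|rainbow orange    |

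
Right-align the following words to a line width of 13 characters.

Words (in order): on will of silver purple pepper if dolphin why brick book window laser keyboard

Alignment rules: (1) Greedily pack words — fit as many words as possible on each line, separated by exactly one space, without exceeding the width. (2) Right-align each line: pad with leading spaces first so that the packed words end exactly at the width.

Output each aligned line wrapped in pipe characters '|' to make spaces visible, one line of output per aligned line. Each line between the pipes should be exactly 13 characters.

Line 1: ['on', 'will', 'of'] (min_width=10, slack=3)
Line 2: ['silver', 'purple'] (min_width=13, slack=0)
Line 3: ['pepper', 'if'] (min_width=9, slack=4)
Line 4: ['dolphin', 'why'] (min_width=11, slack=2)
Line 5: ['brick', 'book'] (min_width=10, slack=3)
Line 6: ['window', 'laser'] (min_width=12, slack=1)
Line 7: ['keyboard'] (min_width=8, slack=5)

Answer: |   on will of|
|silver purple|
|    pepper if|
|  dolphin why|
|   brick book|
| window laser|
|     keyboard|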